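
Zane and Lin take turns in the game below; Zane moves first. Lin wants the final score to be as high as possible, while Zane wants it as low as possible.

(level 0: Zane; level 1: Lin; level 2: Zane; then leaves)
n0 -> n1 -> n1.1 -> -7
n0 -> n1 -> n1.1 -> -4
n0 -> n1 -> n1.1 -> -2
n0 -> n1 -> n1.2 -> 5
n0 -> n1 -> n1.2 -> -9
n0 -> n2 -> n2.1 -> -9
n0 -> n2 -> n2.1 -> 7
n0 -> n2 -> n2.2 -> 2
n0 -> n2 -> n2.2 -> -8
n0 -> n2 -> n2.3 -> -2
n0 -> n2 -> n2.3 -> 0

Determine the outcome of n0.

n1.1 (Zane): min(-7, -4, -2) = -7
n1.2 (Zane): min(5, -9) = -9
n1 (Lin): max(-7, -9) = -7
n2.1 (Zane): min(-9, 7) = -9
n2.2 (Zane): min(2, -8) = -8
n2.3 (Zane): min(-2, 0) = -2
n2 (Lin): max(-9, -8, -2) = -2
n0 (Zane): min(-7, -2) = -7

-7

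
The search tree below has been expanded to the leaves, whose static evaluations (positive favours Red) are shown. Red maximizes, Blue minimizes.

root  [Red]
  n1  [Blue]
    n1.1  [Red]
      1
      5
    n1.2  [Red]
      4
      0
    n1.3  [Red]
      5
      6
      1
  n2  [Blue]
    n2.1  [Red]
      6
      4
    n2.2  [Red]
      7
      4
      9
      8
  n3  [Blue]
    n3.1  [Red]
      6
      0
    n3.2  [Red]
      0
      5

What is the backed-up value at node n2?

6

n2.1 (Red): max(6, 4) = 6
n2.2 (Red): max(7, 4, 9, 8) = 9
n2 (Blue): min(6, 9) = 6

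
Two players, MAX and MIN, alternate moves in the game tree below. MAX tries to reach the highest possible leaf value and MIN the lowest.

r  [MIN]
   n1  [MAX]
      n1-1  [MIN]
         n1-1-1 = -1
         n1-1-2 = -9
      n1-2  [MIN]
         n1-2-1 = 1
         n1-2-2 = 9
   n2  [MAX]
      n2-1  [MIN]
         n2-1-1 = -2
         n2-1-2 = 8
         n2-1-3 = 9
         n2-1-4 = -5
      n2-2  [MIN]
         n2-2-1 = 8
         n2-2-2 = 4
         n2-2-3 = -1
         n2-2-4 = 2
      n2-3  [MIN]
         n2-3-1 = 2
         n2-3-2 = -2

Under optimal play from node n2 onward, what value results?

-1

n2-1 (MIN): min(-2, 8, 9, -5) = -5
n2-2 (MIN): min(8, 4, -1, 2) = -1
n2-3 (MIN): min(2, -2) = -2
n2 (MAX): max(-5, -1, -2) = -1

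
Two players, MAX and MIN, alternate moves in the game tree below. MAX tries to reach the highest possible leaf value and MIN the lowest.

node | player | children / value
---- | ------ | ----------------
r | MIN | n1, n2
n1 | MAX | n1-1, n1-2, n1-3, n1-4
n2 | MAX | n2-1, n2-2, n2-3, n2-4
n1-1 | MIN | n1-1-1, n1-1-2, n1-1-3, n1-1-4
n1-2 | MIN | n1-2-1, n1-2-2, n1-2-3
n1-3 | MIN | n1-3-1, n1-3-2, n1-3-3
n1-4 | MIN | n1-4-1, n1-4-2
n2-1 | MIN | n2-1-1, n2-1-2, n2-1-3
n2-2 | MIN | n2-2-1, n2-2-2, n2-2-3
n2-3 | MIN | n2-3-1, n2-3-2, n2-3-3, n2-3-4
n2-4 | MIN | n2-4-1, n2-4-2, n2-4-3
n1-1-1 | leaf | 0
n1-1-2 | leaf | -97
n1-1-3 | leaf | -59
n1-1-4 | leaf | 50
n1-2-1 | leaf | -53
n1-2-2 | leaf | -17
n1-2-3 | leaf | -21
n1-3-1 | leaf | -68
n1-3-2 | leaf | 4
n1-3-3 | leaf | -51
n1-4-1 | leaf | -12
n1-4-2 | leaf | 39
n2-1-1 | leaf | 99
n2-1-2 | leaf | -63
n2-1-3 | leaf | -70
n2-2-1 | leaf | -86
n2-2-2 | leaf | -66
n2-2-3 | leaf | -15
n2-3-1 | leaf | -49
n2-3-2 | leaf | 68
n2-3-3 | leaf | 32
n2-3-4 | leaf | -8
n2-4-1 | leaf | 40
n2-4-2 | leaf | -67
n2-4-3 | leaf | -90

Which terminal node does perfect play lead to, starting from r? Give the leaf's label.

n2-3-1

n1-1 (MIN): min(0, -97, -59, 50) = -97
n1-2 (MIN): min(-53, -17, -21) = -53
n1-3 (MIN): min(-68, 4, -51) = -68
n1-4 (MIN): min(-12, 39) = -12
n1 (MAX): max(-97, -53, -68, -12) = -12
n2-1 (MIN): min(99, -63, -70) = -70
n2-2 (MIN): min(-86, -66, -15) = -86
n2-3 (MIN): min(-49, 68, 32, -8) = -49
n2-4 (MIN): min(40, -67, -90) = -90
n2 (MAX): max(-70, -86, -49, -90) = -49
r (MIN): min(-12, -49) = -49
At r, MIN picks n2 (lowest: -49).
At n2, MAX picks n2-3 (highest: -49).
At n2-3, MIN picks n2-3-1 (lowest: -49).
Terminal value -49.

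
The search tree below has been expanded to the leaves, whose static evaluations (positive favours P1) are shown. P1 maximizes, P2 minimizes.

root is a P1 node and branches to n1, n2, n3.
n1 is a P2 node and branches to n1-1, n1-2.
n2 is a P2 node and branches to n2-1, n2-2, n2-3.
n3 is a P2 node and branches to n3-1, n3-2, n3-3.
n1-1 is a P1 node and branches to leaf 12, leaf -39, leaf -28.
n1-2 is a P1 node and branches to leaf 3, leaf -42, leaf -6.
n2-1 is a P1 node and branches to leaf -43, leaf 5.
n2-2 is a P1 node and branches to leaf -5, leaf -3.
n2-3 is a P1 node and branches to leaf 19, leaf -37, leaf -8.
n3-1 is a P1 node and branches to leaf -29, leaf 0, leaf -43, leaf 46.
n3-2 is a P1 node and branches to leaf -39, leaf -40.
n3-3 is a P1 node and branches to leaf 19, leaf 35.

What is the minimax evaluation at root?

n1-1 (P1): max(12, -39, -28) = 12
n1-2 (P1): max(3, -42, -6) = 3
n1 (P2): min(12, 3) = 3
n2-1 (P1): max(-43, 5) = 5
n2-2 (P1): max(-5, -3) = -3
n2-3 (P1): max(19, -37, -8) = 19
n2 (P2): min(5, -3, 19) = -3
n3-1 (P1): max(-29, 0, -43, 46) = 46
n3-2 (P1): max(-39, -40) = -39
n3-3 (P1): max(19, 35) = 35
n3 (P2): min(46, -39, 35) = -39
root (P1): max(3, -3, -39) = 3

3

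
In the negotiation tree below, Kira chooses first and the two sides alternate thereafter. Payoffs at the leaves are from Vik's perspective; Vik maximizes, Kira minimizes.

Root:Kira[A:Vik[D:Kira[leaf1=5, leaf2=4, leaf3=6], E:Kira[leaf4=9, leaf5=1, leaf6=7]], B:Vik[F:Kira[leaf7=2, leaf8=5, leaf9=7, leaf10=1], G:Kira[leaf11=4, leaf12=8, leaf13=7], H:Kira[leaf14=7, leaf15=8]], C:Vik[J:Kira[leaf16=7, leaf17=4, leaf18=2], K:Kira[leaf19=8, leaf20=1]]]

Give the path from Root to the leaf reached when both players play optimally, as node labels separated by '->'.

Root -> C -> J -> leaf18

D (Kira): min(5, 4, 6) = 4
E (Kira): min(9, 1, 7) = 1
A (Vik): max(4, 1) = 4
F (Kira): min(2, 5, 7, 1) = 1
G (Kira): min(4, 8, 7) = 4
H (Kira): min(7, 8) = 7
B (Vik): max(1, 4, 7) = 7
J (Kira): min(7, 4, 2) = 2
K (Kira): min(8, 1) = 1
C (Vik): max(2, 1) = 2
Root (Kira): min(4, 7, 2) = 2
At Root, Kira picks C (lowest: 2).
At C, Vik picks J (highest: 2).
At J, Kira picks leaf18 (lowest: 2).
Terminal value 2.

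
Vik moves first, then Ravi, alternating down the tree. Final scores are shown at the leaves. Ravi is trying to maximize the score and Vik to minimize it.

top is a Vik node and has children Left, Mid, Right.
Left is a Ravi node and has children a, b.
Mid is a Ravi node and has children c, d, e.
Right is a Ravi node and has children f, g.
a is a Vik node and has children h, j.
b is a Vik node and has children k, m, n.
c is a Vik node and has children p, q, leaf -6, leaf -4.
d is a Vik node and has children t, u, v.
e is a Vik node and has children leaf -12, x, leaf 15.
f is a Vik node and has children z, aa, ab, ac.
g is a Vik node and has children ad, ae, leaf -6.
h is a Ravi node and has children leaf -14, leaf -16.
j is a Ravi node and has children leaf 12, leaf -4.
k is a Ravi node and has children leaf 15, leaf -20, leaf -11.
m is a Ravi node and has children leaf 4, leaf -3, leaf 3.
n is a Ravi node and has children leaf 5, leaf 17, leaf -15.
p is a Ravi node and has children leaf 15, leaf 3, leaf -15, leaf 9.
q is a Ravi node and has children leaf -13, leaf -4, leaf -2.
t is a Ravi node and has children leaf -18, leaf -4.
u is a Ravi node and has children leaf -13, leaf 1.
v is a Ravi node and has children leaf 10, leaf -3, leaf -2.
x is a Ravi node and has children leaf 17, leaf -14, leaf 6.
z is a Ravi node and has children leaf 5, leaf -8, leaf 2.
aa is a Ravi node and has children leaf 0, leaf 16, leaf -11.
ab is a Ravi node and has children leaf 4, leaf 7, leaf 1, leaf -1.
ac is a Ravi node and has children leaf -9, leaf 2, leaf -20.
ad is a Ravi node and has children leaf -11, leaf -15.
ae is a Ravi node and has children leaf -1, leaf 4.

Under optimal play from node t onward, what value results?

-4

t (Ravi): max(-18, -4) = -4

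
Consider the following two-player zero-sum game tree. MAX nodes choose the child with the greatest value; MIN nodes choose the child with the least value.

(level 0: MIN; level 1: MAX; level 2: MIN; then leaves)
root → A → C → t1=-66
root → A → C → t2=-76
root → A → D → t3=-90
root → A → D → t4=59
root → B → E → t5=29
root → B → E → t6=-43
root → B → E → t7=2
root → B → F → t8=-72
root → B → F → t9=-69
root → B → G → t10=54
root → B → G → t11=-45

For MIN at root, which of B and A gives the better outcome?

A

E (MIN): min(29, -43, 2) = -43
F (MIN): min(-72, -69) = -72
G (MIN): min(54, -45) = -45
B (MAX): max(-43, -72, -45) = -43
C (MIN): min(-66, -76) = -76
D (MIN): min(-90, 59) = -90
A (MAX): max(-76, -90) = -76
MIN prefers the lower value; B=-43, A=-76. A is better since -76 < -43.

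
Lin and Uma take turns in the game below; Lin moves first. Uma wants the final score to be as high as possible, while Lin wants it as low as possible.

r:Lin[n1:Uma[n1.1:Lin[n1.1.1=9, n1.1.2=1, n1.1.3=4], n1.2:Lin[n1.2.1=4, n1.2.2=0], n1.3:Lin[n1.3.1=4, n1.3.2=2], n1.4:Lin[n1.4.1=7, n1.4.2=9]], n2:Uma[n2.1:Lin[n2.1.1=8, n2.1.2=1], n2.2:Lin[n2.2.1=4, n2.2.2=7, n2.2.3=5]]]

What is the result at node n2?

n2.1 (Lin): min(8, 1) = 1
n2.2 (Lin): min(4, 7, 5) = 4
n2 (Uma): max(1, 4) = 4

4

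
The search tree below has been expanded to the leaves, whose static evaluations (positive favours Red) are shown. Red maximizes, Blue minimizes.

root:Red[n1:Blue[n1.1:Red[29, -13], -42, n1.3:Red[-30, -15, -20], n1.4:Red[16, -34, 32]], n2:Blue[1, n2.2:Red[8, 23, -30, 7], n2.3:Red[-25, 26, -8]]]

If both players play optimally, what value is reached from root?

n1.1 (Red): max(29, -13) = 29
n1.3 (Red): max(-30, -15, -20) = -15
n1.4 (Red): max(16, -34, 32) = 32
n1 (Blue): min(29, -42, -15, 32) = -42
n2.2 (Red): max(8, 23, -30, 7) = 23
n2.3 (Red): max(-25, 26, -8) = 26
n2 (Blue): min(1, 23, 26) = 1
root (Red): max(-42, 1) = 1

1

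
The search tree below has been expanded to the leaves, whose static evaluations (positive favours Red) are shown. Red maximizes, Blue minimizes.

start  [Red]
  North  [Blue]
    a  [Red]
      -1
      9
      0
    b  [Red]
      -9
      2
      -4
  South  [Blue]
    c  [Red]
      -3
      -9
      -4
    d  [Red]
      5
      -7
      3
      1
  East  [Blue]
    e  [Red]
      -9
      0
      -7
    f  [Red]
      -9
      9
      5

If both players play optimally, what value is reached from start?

a (Red): max(-1, 9, 0) = 9
b (Red): max(-9, 2, -4) = 2
North (Blue): min(9, 2) = 2
c (Red): max(-3, -9, -4) = -3
d (Red): max(5, -7, 3, 1) = 5
South (Blue): min(-3, 5) = -3
e (Red): max(-9, 0, -7) = 0
f (Red): max(-9, 9, 5) = 9
East (Blue): min(0, 9) = 0
start (Red): max(2, -3, 0) = 2

2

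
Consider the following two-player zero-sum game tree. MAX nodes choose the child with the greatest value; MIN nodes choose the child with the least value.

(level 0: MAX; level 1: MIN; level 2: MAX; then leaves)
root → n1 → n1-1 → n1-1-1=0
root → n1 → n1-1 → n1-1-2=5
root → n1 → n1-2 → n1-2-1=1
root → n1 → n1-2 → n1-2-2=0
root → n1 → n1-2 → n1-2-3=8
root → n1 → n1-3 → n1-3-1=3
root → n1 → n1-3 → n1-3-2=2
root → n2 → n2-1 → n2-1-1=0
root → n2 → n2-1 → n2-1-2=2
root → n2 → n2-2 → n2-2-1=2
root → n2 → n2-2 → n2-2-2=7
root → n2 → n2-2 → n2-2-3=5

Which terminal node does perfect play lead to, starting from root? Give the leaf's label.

n1-3-1

n1-1 (MAX): max(0, 5) = 5
n1-2 (MAX): max(1, 0, 8) = 8
n1-3 (MAX): max(3, 2) = 3
n1 (MIN): min(5, 8, 3) = 3
n2-1 (MAX): max(0, 2) = 2
n2-2 (MAX): max(2, 7, 5) = 7
n2 (MIN): min(2, 7) = 2
root (MAX): max(3, 2) = 3
At root, MAX picks n1 (highest: 3).
At n1, MIN picks n1-3 (lowest: 3).
At n1-3, MAX picks n1-3-1 (highest: 3).
Terminal value 3.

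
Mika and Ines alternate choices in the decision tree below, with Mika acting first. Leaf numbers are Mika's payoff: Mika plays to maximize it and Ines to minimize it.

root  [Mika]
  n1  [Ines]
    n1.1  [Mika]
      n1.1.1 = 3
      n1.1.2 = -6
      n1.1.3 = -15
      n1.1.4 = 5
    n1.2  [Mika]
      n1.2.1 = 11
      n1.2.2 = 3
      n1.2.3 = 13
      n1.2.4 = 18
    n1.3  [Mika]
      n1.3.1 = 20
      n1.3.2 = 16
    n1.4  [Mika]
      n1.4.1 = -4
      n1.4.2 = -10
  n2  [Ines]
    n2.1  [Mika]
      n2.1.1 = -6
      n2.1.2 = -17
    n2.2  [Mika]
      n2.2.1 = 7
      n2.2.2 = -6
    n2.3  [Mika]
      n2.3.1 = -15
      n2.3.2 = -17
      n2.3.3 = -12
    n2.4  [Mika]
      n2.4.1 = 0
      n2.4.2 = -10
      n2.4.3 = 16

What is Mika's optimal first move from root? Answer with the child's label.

n1.1 (Mika): max(3, -6, -15, 5) = 5
n1.2 (Mika): max(11, 3, 13, 18) = 18
n1.3 (Mika): max(20, 16) = 20
n1.4 (Mika): max(-4, -10) = -4
n1 (Ines): min(5, 18, 20, -4) = -4
n2.1 (Mika): max(-6, -17) = -6
n2.2 (Mika): max(7, -6) = 7
n2.3 (Mika): max(-15, -17, -12) = -12
n2.4 (Mika): max(0, -10, 16) = 16
n2 (Ines): min(-6, 7, -12, 16) = -12
root (Mika): max(-4, -12) = -4
Mika at root wants the highest of {n1=-4, n2=-12}, so chooses n1.

n1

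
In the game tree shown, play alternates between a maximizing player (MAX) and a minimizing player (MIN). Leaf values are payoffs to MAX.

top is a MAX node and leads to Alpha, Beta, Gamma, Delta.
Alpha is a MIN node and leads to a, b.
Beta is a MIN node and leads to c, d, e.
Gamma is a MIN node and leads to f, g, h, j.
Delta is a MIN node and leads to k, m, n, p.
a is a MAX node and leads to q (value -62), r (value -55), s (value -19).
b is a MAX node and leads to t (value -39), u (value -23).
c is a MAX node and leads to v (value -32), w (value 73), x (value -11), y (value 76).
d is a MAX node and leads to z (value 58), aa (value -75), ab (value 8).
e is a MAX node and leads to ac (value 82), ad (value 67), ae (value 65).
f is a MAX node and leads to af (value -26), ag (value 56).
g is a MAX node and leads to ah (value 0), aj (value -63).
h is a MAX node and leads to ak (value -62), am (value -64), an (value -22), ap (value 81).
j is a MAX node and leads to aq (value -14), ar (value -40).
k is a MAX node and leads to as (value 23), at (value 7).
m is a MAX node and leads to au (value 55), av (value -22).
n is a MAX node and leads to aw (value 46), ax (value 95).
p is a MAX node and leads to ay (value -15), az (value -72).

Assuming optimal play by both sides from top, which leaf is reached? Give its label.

z

a (MAX): max(-62, -55, -19) = -19
b (MAX): max(-39, -23) = -23
Alpha (MIN): min(-19, -23) = -23
c (MAX): max(-32, 73, -11, 76) = 76
d (MAX): max(58, -75, 8) = 58
e (MAX): max(82, 67, 65) = 82
Beta (MIN): min(76, 58, 82) = 58
f (MAX): max(-26, 56) = 56
g (MAX): max(0, -63) = 0
h (MAX): max(-62, -64, -22, 81) = 81
j (MAX): max(-14, -40) = -14
Gamma (MIN): min(56, 0, 81, -14) = -14
k (MAX): max(23, 7) = 23
m (MAX): max(55, -22) = 55
n (MAX): max(46, 95) = 95
p (MAX): max(-15, -72) = -15
Delta (MIN): min(23, 55, 95, -15) = -15
top (MAX): max(-23, 58, -14, -15) = 58
At top, MAX picks Beta (highest: 58).
At Beta, MIN picks d (lowest: 58).
At d, MAX picks z (highest: 58).
Terminal value 58.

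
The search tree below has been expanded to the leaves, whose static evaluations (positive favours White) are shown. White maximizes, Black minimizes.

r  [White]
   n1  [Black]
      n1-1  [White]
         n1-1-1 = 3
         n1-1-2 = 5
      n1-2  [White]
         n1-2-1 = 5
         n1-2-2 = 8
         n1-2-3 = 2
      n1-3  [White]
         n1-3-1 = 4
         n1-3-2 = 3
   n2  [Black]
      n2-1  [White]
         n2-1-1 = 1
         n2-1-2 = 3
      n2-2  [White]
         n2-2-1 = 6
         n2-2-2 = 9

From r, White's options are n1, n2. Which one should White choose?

n1-1 (White): max(3, 5) = 5
n1-2 (White): max(5, 8, 2) = 8
n1-3 (White): max(4, 3) = 4
n1 (Black): min(5, 8, 4) = 4
n2-1 (White): max(1, 3) = 3
n2-2 (White): max(6, 9) = 9
n2 (Black): min(3, 9) = 3
r (White): max(4, 3) = 4
White at r wants the highest of {n1=4, n2=3}, so chooses n1.

n1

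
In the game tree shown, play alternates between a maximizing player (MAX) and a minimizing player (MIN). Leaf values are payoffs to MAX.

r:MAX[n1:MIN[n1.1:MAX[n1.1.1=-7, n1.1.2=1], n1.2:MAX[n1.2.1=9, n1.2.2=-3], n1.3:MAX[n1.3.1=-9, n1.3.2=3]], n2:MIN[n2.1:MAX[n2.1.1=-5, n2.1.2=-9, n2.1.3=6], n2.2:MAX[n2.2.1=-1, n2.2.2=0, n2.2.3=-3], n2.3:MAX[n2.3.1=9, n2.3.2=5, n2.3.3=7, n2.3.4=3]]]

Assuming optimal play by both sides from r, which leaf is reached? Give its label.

n1.1.2

n1.1 (MAX): max(-7, 1) = 1
n1.2 (MAX): max(9, -3) = 9
n1.3 (MAX): max(-9, 3) = 3
n1 (MIN): min(1, 9, 3) = 1
n2.1 (MAX): max(-5, -9, 6) = 6
n2.2 (MAX): max(-1, 0, -3) = 0
n2.3 (MAX): max(9, 5, 7, 3) = 9
n2 (MIN): min(6, 0, 9) = 0
r (MAX): max(1, 0) = 1
At r, MAX picks n1 (highest: 1).
At n1, MIN picks n1.1 (lowest: 1).
At n1.1, MAX picks n1.1.2 (highest: 1).
Terminal value 1.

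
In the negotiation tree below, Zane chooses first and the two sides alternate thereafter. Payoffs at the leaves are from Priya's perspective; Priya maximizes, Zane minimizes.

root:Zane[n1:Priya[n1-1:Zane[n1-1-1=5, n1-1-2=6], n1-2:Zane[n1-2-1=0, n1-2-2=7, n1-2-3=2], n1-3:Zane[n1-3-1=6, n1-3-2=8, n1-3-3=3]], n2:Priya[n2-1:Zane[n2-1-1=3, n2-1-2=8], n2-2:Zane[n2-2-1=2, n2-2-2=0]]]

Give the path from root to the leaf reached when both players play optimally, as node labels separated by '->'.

root -> n2 -> n2-1 -> n2-1-1

n1-1 (Zane): min(5, 6) = 5
n1-2 (Zane): min(0, 7, 2) = 0
n1-3 (Zane): min(6, 8, 3) = 3
n1 (Priya): max(5, 0, 3) = 5
n2-1 (Zane): min(3, 8) = 3
n2-2 (Zane): min(2, 0) = 0
n2 (Priya): max(3, 0) = 3
root (Zane): min(5, 3) = 3
At root, Zane picks n2 (lowest: 3).
At n2, Priya picks n2-1 (highest: 3).
At n2-1, Zane picks n2-1-1 (lowest: 3).
Terminal value 3.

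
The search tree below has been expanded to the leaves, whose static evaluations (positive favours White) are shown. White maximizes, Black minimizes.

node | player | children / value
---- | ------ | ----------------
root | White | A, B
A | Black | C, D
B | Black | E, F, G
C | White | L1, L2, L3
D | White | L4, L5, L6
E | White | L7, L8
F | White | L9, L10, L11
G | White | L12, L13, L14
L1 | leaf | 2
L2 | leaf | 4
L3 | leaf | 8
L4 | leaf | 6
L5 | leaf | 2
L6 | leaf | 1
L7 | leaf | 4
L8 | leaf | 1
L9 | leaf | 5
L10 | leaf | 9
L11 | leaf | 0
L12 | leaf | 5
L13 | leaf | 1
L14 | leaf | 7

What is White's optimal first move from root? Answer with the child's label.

A

C (White): max(2, 4, 8) = 8
D (White): max(6, 2, 1) = 6
A (Black): min(8, 6) = 6
E (White): max(4, 1) = 4
F (White): max(5, 9, 0) = 9
G (White): max(5, 1, 7) = 7
B (Black): min(4, 9, 7) = 4
root (White): max(6, 4) = 6
White at root wants the highest of {A=6, B=4}, so chooses A.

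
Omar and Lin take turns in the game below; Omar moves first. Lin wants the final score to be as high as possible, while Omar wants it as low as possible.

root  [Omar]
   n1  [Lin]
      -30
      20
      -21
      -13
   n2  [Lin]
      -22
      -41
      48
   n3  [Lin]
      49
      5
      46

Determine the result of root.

n1 (Lin): max(-30, 20, -21, -13) = 20
n2 (Lin): max(-22, -41, 48) = 48
n3 (Lin): max(49, 5, 46) = 49
root (Omar): min(20, 48, 49) = 20

20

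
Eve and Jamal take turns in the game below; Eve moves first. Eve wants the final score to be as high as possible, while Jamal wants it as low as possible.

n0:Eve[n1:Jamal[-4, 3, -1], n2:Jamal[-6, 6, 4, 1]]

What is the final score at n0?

-4

n1 (Jamal): min(-4, 3, -1) = -4
n2 (Jamal): min(-6, 6, 4, 1) = -6
n0 (Eve): max(-4, -6) = -4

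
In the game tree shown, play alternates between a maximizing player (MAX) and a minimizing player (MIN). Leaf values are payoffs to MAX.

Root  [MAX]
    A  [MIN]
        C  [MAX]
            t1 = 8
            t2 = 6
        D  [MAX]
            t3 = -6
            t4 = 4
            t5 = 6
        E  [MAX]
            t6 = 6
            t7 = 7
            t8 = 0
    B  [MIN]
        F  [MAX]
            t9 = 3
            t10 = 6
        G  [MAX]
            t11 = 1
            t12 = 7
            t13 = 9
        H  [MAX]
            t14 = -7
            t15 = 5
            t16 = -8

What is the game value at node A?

6

C (MAX): max(8, 6) = 8
D (MAX): max(-6, 4, 6) = 6
E (MAX): max(6, 7, 0) = 7
A (MIN): min(8, 6, 7) = 6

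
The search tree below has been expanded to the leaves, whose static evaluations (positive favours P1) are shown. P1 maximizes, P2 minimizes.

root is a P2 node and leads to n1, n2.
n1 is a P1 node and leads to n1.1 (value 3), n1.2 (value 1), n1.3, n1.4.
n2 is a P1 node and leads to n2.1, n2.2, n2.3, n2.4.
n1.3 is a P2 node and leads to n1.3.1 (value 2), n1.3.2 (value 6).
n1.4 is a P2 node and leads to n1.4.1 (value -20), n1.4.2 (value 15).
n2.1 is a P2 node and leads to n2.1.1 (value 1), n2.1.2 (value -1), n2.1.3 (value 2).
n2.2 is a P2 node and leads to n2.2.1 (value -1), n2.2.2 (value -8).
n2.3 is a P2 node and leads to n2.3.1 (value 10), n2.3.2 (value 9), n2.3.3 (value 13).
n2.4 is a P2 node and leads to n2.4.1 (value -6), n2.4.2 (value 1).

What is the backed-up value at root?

n1.3 (P2): min(2, 6) = 2
n1.4 (P2): min(-20, 15) = -20
n1 (P1): max(3, 1, 2, -20) = 3
n2.1 (P2): min(1, -1, 2) = -1
n2.2 (P2): min(-1, -8) = -8
n2.3 (P2): min(10, 9, 13) = 9
n2.4 (P2): min(-6, 1) = -6
n2 (P1): max(-1, -8, 9, -6) = 9
root (P2): min(3, 9) = 3

3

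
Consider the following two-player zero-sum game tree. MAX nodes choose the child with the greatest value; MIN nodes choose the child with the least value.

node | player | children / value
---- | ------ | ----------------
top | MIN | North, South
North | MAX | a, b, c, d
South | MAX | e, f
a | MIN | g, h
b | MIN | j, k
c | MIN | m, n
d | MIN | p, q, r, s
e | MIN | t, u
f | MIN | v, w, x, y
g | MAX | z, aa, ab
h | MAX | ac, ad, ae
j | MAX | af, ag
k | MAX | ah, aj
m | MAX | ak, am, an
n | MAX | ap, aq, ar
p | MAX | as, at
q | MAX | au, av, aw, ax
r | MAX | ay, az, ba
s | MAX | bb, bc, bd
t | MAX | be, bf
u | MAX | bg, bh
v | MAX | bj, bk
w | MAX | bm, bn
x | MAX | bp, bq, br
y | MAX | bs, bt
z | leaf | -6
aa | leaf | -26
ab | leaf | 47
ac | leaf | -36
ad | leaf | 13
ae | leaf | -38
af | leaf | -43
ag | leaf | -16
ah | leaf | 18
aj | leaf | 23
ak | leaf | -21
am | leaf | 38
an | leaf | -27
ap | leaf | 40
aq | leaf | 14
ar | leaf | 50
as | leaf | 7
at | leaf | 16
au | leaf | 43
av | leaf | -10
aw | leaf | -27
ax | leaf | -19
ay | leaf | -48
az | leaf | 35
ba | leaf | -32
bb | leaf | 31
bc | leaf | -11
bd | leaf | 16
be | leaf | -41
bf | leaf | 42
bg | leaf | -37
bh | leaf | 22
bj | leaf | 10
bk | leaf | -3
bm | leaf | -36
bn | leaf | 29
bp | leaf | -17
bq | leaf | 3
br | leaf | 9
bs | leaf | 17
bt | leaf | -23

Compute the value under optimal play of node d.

16

p (MAX): max(7, 16) = 16
q (MAX): max(43, -10, -27, -19) = 43
r (MAX): max(-48, 35, -32) = 35
s (MAX): max(31, -11, 16) = 31
d (MIN): min(16, 43, 35, 31) = 16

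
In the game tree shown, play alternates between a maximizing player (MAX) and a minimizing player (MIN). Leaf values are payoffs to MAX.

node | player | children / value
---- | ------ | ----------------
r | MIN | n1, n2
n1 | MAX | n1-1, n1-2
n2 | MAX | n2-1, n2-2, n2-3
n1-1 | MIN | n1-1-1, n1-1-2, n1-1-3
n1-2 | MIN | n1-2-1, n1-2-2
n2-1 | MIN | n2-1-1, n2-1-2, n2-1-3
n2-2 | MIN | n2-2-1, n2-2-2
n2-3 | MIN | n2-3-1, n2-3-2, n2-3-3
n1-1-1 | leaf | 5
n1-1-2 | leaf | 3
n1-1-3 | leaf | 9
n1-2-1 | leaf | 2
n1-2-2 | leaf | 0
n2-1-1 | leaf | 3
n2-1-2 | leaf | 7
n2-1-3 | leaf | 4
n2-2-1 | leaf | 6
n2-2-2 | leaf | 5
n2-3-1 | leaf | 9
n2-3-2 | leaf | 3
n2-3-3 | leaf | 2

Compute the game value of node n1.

3

n1-1 (MIN): min(5, 3, 9) = 3
n1-2 (MIN): min(2, 0) = 0
n1 (MAX): max(3, 0) = 3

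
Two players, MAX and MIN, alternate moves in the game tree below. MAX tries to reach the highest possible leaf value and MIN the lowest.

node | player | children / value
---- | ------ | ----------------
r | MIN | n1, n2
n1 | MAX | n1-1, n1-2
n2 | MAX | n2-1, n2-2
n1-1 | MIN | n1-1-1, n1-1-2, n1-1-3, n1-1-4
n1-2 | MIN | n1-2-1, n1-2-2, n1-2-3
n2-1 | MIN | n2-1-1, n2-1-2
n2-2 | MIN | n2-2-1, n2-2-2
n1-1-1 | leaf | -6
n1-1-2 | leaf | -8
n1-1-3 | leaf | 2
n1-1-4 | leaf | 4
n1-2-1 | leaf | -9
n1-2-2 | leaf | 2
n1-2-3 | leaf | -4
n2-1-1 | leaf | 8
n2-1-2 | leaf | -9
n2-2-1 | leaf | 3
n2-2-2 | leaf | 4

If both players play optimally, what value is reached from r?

-8

n1-1 (MIN): min(-6, -8, 2, 4) = -8
n1-2 (MIN): min(-9, 2, -4) = -9
n1 (MAX): max(-8, -9) = -8
n2-1 (MIN): min(8, -9) = -9
n2-2 (MIN): min(3, 4) = 3
n2 (MAX): max(-9, 3) = 3
r (MIN): min(-8, 3) = -8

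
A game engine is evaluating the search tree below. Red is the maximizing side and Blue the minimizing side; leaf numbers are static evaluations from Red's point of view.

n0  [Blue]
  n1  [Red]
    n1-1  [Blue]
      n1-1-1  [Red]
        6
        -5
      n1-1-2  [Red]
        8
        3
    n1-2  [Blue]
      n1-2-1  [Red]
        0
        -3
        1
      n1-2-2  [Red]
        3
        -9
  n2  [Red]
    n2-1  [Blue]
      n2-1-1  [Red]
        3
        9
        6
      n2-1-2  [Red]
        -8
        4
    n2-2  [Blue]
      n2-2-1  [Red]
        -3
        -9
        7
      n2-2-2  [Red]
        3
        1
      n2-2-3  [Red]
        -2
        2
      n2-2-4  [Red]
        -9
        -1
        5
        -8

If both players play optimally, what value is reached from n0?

4

n1-1-1 (Red): max(6, -5) = 6
n1-1-2 (Red): max(8, 3) = 8
n1-1 (Blue): min(6, 8) = 6
n1-2-1 (Red): max(0, -3, 1) = 1
n1-2-2 (Red): max(3, -9) = 3
n1-2 (Blue): min(1, 3) = 1
n1 (Red): max(6, 1) = 6
n2-1-1 (Red): max(3, 9, 6) = 9
n2-1-2 (Red): max(-8, 4) = 4
n2-1 (Blue): min(9, 4) = 4
n2-2-1 (Red): max(-3, -9, 7) = 7
n2-2-2 (Red): max(3, 1) = 3
n2-2-3 (Red): max(-2, 2) = 2
n2-2-4 (Red): max(-9, -1, 5, -8) = 5
n2-2 (Blue): min(7, 3, 2, 5) = 2
n2 (Red): max(4, 2) = 4
n0 (Blue): min(6, 4) = 4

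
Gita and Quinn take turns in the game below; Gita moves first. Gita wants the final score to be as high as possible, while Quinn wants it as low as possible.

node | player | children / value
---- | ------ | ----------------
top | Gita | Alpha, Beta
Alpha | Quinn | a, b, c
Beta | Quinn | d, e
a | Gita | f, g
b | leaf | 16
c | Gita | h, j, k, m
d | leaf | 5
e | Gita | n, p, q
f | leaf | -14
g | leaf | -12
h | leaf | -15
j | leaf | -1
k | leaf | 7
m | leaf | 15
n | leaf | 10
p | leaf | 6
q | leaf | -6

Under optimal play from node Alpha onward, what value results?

-12

a (Gita): max(-14, -12) = -12
c (Gita): max(-15, -1, 7, 15) = 15
Alpha (Quinn): min(-12, 16, 15) = -12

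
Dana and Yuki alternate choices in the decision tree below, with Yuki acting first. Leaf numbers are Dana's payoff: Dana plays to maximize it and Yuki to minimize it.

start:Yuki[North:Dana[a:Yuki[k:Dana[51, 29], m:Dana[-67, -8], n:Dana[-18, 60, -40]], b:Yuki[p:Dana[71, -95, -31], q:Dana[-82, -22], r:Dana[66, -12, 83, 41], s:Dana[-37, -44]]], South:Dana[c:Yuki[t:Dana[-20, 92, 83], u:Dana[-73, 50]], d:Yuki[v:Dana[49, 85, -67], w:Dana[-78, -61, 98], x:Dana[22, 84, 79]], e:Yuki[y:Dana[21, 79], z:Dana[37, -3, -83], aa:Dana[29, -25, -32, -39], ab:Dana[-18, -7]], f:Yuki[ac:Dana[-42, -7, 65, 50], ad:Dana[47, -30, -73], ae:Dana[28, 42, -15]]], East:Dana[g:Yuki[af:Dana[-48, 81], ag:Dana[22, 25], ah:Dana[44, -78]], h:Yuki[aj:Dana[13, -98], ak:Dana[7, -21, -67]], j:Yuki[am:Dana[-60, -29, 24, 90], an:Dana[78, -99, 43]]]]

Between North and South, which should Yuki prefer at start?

k (Dana): max(51, 29) = 51
m (Dana): max(-67, -8) = -8
n (Dana): max(-18, 60, -40) = 60
a (Yuki): min(51, -8, 60) = -8
p (Dana): max(71, -95, -31) = 71
q (Dana): max(-82, -22) = -22
r (Dana): max(66, -12, 83, 41) = 83
s (Dana): max(-37, -44) = -37
b (Yuki): min(71, -22, 83, -37) = -37
North (Dana): max(-8, -37) = -8
t (Dana): max(-20, 92, 83) = 92
u (Dana): max(-73, 50) = 50
c (Yuki): min(92, 50) = 50
v (Dana): max(49, 85, -67) = 85
w (Dana): max(-78, -61, 98) = 98
x (Dana): max(22, 84, 79) = 84
d (Yuki): min(85, 98, 84) = 84
y (Dana): max(21, 79) = 79
z (Dana): max(37, -3, -83) = 37
aa (Dana): max(29, -25, -32, -39) = 29
ab (Dana): max(-18, -7) = -7
e (Yuki): min(79, 37, 29, -7) = -7
ac (Dana): max(-42, -7, 65, 50) = 65
ad (Dana): max(47, -30, -73) = 47
ae (Dana): max(28, 42, -15) = 42
f (Yuki): min(65, 47, 42) = 42
South (Dana): max(50, 84, -7, 42) = 84
Yuki prefers the lower value; North=-8, South=84. North is better since -8 < 84.

North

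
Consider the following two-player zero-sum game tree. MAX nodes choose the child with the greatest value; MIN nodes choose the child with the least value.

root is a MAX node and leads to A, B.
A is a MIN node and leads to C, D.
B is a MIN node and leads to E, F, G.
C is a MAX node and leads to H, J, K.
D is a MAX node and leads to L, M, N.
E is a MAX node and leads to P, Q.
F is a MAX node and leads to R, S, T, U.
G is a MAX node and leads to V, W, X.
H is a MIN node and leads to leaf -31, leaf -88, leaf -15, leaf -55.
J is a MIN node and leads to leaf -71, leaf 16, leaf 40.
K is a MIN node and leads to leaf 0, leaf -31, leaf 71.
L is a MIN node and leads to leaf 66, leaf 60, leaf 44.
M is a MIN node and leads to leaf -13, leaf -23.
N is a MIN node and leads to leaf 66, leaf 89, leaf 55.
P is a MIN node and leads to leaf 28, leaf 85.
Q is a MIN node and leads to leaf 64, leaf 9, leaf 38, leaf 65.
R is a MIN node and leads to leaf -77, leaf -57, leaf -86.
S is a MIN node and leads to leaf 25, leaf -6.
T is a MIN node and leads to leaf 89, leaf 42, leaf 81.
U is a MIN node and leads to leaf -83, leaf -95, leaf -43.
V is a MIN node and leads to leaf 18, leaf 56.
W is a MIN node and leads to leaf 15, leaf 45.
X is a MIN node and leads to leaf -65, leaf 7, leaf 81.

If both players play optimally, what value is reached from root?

H (MIN): min(-31, -88, -15, -55) = -88
J (MIN): min(-71, 16, 40) = -71
K (MIN): min(0, -31, 71) = -31
C (MAX): max(-88, -71, -31) = -31
L (MIN): min(66, 60, 44) = 44
M (MIN): min(-13, -23) = -23
N (MIN): min(66, 89, 55) = 55
D (MAX): max(44, -23, 55) = 55
A (MIN): min(-31, 55) = -31
P (MIN): min(28, 85) = 28
Q (MIN): min(64, 9, 38, 65) = 9
E (MAX): max(28, 9) = 28
R (MIN): min(-77, -57, -86) = -86
S (MIN): min(25, -6) = -6
T (MIN): min(89, 42, 81) = 42
U (MIN): min(-83, -95, -43) = -95
F (MAX): max(-86, -6, 42, -95) = 42
V (MIN): min(18, 56) = 18
W (MIN): min(15, 45) = 15
X (MIN): min(-65, 7, 81) = -65
G (MAX): max(18, 15, -65) = 18
B (MIN): min(28, 42, 18) = 18
root (MAX): max(-31, 18) = 18

18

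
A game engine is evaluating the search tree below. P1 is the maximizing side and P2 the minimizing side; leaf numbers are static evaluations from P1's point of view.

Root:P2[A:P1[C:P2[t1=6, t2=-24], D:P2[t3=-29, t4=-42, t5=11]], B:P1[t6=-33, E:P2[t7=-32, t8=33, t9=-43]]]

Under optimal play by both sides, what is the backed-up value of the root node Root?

-33

C (P2): min(6, -24) = -24
D (P2): min(-29, -42, 11) = -42
A (P1): max(-24, -42) = -24
E (P2): min(-32, 33, -43) = -43
B (P1): max(-33, -43) = -33
Root (P2): min(-24, -33) = -33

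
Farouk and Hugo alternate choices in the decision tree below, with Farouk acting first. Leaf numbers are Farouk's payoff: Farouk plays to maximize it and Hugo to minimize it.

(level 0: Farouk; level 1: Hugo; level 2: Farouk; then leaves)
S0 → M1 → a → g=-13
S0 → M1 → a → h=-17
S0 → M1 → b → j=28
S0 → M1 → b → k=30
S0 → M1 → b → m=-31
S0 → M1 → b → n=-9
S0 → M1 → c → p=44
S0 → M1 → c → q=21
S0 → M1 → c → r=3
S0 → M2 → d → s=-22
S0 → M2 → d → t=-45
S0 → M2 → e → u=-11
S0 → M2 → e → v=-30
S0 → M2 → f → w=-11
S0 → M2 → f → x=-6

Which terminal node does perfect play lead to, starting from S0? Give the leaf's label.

a (Farouk): max(-13, -17) = -13
b (Farouk): max(28, 30, -31, -9) = 30
c (Farouk): max(44, 21, 3) = 44
M1 (Hugo): min(-13, 30, 44) = -13
d (Farouk): max(-22, -45) = -22
e (Farouk): max(-11, -30) = -11
f (Farouk): max(-11, -6) = -6
M2 (Hugo): min(-22, -11, -6) = -22
S0 (Farouk): max(-13, -22) = -13
At S0, Farouk picks M1 (highest: -13).
At M1, Hugo picks a (lowest: -13).
At a, Farouk picks g (highest: -13).
Terminal value -13.

g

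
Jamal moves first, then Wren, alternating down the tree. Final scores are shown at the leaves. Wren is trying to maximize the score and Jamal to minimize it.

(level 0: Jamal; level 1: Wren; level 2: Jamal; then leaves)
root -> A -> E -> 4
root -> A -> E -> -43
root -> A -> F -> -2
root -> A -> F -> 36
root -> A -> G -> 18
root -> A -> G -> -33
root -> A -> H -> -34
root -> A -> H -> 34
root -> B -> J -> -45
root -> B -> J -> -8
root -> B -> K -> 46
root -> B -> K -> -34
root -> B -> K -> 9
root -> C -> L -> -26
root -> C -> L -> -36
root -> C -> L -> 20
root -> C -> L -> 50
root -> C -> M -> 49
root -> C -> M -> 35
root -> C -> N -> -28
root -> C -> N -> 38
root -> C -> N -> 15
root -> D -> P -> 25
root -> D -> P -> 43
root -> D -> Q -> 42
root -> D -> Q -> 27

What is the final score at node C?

35

L (Jamal): min(-26, -36, 20, 50) = -36
M (Jamal): min(49, 35) = 35
N (Jamal): min(-28, 38, 15) = -28
C (Wren): max(-36, 35, -28) = 35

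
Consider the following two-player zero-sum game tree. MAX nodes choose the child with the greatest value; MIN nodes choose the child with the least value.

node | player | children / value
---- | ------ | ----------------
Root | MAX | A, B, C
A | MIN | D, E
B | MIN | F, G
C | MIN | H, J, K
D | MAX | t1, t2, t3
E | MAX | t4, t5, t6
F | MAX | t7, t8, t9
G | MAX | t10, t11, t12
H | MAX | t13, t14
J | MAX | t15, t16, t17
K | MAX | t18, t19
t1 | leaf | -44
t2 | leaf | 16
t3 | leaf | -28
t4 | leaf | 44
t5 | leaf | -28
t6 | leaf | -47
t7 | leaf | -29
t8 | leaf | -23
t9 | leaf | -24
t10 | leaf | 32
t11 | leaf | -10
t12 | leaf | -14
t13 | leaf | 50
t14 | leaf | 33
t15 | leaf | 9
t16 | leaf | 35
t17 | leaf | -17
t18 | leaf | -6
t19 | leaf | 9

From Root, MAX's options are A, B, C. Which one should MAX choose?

A

D (MAX): max(-44, 16, -28) = 16
E (MAX): max(44, -28, -47) = 44
A (MIN): min(16, 44) = 16
F (MAX): max(-29, -23, -24) = -23
G (MAX): max(32, -10, -14) = 32
B (MIN): min(-23, 32) = -23
H (MAX): max(50, 33) = 50
J (MAX): max(9, 35, -17) = 35
K (MAX): max(-6, 9) = 9
C (MIN): min(50, 35, 9) = 9
Root (MAX): max(16, -23, 9) = 16
MAX at Root wants the highest of {A=16, B=-23, C=9}, so chooses A.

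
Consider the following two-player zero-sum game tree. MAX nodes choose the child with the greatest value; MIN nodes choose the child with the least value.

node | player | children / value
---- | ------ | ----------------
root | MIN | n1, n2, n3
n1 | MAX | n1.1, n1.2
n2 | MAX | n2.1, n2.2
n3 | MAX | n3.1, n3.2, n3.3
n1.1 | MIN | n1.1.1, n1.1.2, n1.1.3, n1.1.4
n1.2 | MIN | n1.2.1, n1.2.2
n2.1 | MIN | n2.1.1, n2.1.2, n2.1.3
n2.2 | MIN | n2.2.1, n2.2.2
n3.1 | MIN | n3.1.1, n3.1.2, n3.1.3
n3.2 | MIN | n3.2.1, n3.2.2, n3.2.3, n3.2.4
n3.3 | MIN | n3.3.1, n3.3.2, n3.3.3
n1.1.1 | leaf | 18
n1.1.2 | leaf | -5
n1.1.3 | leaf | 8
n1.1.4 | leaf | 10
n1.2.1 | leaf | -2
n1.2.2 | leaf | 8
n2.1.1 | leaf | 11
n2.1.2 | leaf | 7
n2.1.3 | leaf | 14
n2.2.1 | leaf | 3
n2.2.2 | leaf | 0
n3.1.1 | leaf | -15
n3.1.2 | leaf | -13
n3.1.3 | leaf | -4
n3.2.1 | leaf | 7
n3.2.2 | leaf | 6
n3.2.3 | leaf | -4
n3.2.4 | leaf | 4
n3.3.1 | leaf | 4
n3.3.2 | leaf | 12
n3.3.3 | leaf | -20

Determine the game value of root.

n1.1 (MIN): min(18, -5, 8, 10) = -5
n1.2 (MIN): min(-2, 8) = -2
n1 (MAX): max(-5, -2) = -2
n2.1 (MIN): min(11, 7, 14) = 7
n2.2 (MIN): min(3, 0) = 0
n2 (MAX): max(7, 0) = 7
n3.1 (MIN): min(-15, -13, -4) = -15
n3.2 (MIN): min(7, 6, -4, 4) = -4
n3.3 (MIN): min(4, 12, -20) = -20
n3 (MAX): max(-15, -4, -20) = -4
root (MIN): min(-2, 7, -4) = -4

-4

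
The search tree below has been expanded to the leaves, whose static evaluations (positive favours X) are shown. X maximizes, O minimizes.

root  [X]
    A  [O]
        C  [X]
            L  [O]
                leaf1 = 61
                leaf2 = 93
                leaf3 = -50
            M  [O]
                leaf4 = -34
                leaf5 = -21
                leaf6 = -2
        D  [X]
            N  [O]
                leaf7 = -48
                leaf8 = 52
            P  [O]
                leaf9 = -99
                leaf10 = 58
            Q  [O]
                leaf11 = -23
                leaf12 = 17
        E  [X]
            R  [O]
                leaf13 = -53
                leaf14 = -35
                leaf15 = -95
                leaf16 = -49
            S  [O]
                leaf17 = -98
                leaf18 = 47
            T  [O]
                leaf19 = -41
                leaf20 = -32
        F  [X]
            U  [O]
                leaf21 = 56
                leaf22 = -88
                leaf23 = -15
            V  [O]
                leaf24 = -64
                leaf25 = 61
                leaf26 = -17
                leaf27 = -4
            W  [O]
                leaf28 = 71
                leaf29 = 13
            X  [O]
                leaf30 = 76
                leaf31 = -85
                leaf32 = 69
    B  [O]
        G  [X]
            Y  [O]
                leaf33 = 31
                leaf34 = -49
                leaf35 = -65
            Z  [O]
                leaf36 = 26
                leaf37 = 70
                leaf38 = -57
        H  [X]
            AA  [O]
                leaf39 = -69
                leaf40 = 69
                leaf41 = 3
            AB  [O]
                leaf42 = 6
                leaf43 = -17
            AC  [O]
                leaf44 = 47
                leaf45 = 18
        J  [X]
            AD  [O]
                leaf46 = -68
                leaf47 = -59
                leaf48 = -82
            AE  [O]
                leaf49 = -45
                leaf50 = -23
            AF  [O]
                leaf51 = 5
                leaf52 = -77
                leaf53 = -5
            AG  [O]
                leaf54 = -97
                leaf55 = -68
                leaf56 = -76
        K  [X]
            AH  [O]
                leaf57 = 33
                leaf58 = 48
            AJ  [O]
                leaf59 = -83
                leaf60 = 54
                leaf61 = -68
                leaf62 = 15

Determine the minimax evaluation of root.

L (O): min(61, 93, -50) = -50
M (O): min(-34, -21, -2) = -34
C (X): max(-50, -34) = -34
N (O): min(-48, 52) = -48
P (O): min(-99, 58) = -99
Q (O): min(-23, 17) = -23
D (X): max(-48, -99, -23) = -23
R (O): min(-53, -35, -95, -49) = -95
S (O): min(-98, 47) = -98
T (O): min(-41, -32) = -41
E (X): max(-95, -98, -41) = -41
U (O): min(56, -88, -15) = -88
V (O): min(-64, 61, -17, -4) = -64
W (O): min(71, 13) = 13
X (O): min(76, -85, 69) = -85
F (X): max(-88, -64, 13, -85) = 13
A (O): min(-34, -23, -41, 13) = -41
Y (O): min(31, -49, -65) = -65
Z (O): min(26, 70, -57) = -57
G (X): max(-65, -57) = -57
AA (O): min(-69, 69, 3) = -69
AB (O): min(6, -17) = -17
AC (O): min(47, 18) = 18
H (X): max(-69, -17, 18) = 18
AD (O): min(-68, -59, -82) = -82
AE (O): min(-45, -23) = -45
AF (O): min(5, -77, -5) = -77
AG (O): min(-97, -68, -76) = -97
J (X): max(-82, -45, -77, -97) = -45
AH (O): min(33, 48) = 33
AJ (O): min(-83, 54, -68, 15) = -83
K (X): max(33, -83) = 33
B (O): min(-57, 18, -45, 33) = -57
root (X): max(-41, -57) = -41

-41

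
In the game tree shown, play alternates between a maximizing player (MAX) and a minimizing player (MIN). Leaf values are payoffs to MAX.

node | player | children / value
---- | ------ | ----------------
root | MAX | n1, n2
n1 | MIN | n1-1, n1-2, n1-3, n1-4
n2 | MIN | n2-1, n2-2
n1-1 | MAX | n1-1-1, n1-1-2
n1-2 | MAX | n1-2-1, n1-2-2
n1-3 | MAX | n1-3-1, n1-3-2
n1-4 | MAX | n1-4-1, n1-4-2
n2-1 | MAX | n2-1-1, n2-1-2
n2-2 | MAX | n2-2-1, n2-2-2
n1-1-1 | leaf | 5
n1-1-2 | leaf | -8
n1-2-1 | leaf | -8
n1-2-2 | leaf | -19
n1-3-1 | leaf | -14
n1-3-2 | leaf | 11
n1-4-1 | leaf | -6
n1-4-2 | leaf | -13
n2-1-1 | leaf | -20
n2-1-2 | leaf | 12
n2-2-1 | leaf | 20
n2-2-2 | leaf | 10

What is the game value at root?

n1-1 (MAX): max(5, -8) = 5
n1-2 (MAX): max(-8, -19) = -8
n1-3 (MAX): max(-14, 11) = 11
n1-4 (MAX): max(-6, -13) = -6
n1 (MIN): min(5, -8, 11, -6) = -8
n2-1 (MAX): max(-20, 12) = 12
n2-2 (MAX): max(20, 10) = 20
n2 (MIN): min(12, 20) = 12
root (MAX): max(-8, 12) = 12

12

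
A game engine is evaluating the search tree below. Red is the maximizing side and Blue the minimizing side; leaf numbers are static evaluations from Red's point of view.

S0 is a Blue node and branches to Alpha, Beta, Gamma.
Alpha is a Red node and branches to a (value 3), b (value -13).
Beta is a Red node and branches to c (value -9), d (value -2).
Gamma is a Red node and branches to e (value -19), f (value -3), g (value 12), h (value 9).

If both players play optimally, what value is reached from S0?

-2

Alpha (Red): max(3, -13) = 3
Beta (Red): max(-9, -2) = -2
Gamma (Red): max(-19, -3, 12, 9) = 12
S0 (Blue): min(3, -2, 12) = -2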